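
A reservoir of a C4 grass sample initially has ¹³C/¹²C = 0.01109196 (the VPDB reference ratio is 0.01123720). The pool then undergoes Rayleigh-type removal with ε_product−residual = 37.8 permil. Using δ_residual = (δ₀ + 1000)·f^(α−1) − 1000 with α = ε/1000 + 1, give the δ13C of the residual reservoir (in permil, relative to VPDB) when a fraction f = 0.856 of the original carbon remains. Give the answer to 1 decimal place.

-18.7 permil

δ₀ = (0.01109196/0.01123720 − 1)×1000 = (0.987075 − 1)×1000 = -12.925 permil
α − 1 = ε/1000 = 0.0378
f^(α−1) = 0.856^(0.0378) = 0.994140
δ_res = (-12.925 + 1000) × 0.994140 − 1000 = 981.291 − 1000 = -18.71 permil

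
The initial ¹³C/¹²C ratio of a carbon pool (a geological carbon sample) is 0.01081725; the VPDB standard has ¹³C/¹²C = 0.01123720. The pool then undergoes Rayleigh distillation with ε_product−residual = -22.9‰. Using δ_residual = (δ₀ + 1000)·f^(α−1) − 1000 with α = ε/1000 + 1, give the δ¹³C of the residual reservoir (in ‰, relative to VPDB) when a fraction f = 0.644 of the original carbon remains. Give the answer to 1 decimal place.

δ₀ = (0.01081725/0.01123720 − 1)×1000 = (0.962629 − 1)×1000 = -37.371‰
α − 1 = ε/1000 = -0.0229
f^(α−1) = 0.644^(-0.0229) = 1.010128
δ_res = (-37.371 + 1000) × 1.010128 − 1000 = 972.378 − 1000 = -27.62‰

-27.6‰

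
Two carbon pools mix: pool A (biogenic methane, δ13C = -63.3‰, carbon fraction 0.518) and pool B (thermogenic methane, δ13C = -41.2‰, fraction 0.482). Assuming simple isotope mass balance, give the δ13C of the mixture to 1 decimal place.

δ_mix = f_A·δ_A + f_B·δ_B
δ_mix = 0.518 × (-63.3) + 0.482 × (-41.2)
δ_mix = -32.79 + -19.86 = -52.65‰

-52.6‰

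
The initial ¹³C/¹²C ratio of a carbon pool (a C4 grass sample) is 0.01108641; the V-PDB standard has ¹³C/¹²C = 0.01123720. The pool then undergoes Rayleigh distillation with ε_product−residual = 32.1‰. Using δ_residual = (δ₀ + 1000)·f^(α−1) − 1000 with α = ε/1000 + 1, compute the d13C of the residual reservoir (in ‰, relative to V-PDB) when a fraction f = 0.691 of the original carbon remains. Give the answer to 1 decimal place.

δ₀ = (0.01108641/0.01123720 − 1)×1000 = (0.986581 − 1)×1000 = -13.419‰
α − 1 = ε/1000 = 0.0321
f^(α−1) = 0.691^(0.0321) = 0.988205
δ_res = (-13.419 + 1000) × 0.988205 − 1000 = 974.945 − 1000 = -25.06‰

-25.1‰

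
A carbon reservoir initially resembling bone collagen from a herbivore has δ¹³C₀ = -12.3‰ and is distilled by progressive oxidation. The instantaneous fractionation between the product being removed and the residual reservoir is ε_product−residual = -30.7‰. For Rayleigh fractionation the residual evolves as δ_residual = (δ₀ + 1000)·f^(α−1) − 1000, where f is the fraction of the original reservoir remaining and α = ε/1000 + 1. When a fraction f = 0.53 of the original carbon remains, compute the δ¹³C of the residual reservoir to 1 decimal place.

Rayleigh residual: δ_res = (δ₀ + 1000)·f^(α−1) − 1000
α = ε/1000 + 1 = 0.96930, so α − 1 = -0.03070
f^(α−1) = 0.53^(-0.03070) = 1.019682
δ_res = (-12.3 + 1000) × 1.019682 − 1000 = 1007.140 − 1000 = 7.14‰

7.1‰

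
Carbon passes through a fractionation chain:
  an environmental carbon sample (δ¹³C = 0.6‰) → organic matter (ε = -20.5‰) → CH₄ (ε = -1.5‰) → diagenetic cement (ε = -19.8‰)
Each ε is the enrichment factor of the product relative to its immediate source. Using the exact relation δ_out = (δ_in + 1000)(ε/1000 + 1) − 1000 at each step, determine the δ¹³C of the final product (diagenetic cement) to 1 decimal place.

-40.8‰

step 1: δ = (0.60 + 1000)·(-20.5/1000 + 1) − 1000 = -19.91‰
step 2: δ = (-19.91 + 1000)·(-1.5/1000 + 1) − 1000 = -21.38‰
step 3: δ = (-21.38 + 1000)·(-19.8/1000 + 1) − 1000 = -40.76‰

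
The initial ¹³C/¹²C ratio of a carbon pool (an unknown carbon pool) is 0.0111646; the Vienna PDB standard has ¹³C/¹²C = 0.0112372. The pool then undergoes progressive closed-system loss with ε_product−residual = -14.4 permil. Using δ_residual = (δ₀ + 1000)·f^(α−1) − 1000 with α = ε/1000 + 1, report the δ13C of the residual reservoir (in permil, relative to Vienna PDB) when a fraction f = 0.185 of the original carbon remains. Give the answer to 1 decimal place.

18.0 permil

δ₀ = (0.0111646/0.0112372 − 1)×1000 = (0.993539 − 1)×1000 = -6.461 permil
α − 1 = ε/1000 = -0.0144
f^(α−1) = 0.185^(-0.0144) = 1.024596
δ_res = (-6.461 + 1000) × 1.024596 − 1000 = 1017.977 − 1000 = 17.98 permil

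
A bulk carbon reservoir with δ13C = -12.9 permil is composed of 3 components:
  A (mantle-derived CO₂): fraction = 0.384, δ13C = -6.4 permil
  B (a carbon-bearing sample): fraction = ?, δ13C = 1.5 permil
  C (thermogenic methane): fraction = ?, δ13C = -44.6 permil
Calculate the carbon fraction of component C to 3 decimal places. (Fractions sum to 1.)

Let f_C and f_B be the unknown fractions; fractions sum to 1 so f_C + f_B = 0.616.
Mass balance: Σ fᵢ·δᵢ = δ_bulk ⇒ f_C·(-44.6) + f_B·(1.5) = -12.9 − (-2.458) = -10.442
Substitute f_B = 0.616 − f_C:
f_C·(-44.6 − 1.5) = -10.442 − 0.616×(1.5) = -11.366
f_C = -11.366 / -46.1 = 0.2466

0.247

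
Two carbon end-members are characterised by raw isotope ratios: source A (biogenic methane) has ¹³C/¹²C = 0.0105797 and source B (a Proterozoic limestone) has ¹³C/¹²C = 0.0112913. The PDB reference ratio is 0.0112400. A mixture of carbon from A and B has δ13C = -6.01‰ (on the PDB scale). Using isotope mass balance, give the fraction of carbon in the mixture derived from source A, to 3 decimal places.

0.167

δ_A = (0.0105797/0.0112400 − 1)×1000 = (0.941254 − 1)×1000 = -58.746‰
δ_B = (0.0112913/0.0112400 − 1)×1000 = (1.004564 − 1)×1000 = 4.564‰
f_A = (δ_mix − δ_B)/(δ_A − δ_B) = (-6.01 − (4.564))/(-58.746 − (4.564))
f_A = -10.574 / -63.310 = 0.1670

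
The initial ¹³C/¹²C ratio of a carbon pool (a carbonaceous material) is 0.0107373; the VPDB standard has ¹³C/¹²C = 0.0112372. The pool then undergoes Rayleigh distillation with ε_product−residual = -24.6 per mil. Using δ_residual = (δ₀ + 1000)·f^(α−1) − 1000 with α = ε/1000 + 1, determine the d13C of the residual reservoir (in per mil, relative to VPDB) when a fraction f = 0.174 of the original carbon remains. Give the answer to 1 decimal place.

δ₀ = (0.0107373/0.0112372 − 1)×1000 = (0.955514 − 1)×1000 = -44.486 per mil
α − 1 = ε/1000 = -0.0246
f^(α−1) = 0.174^(-0.0246) = 1.043957
δ_res = (-44.486 + 1000) × 1.043957 − 1000 = 997.515 − 1000 = -2.48 per mil

-2.5 per mil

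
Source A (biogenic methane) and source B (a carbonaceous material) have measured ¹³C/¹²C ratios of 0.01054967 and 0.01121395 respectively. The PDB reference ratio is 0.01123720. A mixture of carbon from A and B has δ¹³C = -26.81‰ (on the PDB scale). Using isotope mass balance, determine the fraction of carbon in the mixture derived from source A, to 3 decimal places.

0.419

δ_A = (0.01054967/0.01123720 − 1)×1000 = (0.938817 − 1)×1000 = -61.183‰
δ_B = (0.01121395/0.01123720 − 1)×1000 = (0.997931 − 1)×1000 = -2.069‰
f_A = (δ_mix − δ_B)/(δ_A − δ_B) = (-26.81 − (-2.069))/(-61.183 − (-2.069))
f_A = -24.741 / -59.114 = 0.4185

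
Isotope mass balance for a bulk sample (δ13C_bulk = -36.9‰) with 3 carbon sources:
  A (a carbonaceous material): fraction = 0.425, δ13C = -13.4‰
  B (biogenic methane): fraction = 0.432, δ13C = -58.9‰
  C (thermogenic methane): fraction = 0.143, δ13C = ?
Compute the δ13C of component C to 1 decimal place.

-40.3‰

Isotope mass balance: δ_bulk = Σ fᵢ·δᵢ.
-36.9 = 0.425×(-13.4) + 0.432×(-58.9) + 0.143×δ_C
0.143·δ_C = -36.9 − (-31.140) = -5.760
δ_C = -5.760 / 0.143 = -40.28‰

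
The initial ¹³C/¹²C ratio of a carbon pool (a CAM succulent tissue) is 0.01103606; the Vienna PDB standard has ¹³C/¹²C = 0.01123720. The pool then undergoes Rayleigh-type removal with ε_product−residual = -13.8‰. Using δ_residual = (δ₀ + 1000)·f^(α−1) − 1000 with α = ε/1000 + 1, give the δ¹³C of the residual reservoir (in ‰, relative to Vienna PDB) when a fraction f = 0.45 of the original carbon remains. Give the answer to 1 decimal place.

δ₀ = (0.01103606/0.01123720 − 1)×1000 = (0.982101 − 1)×1000 = -17.899‰
α − 1 = ε/1000 = -0.0138
f^(α−1) = 0.45^(-0.0138) = 1.011080
δ_res = (-17.899 + 1000) × 1.011080 − 1000 = 992.983 − 1000 = -7.02‰

-7.0‰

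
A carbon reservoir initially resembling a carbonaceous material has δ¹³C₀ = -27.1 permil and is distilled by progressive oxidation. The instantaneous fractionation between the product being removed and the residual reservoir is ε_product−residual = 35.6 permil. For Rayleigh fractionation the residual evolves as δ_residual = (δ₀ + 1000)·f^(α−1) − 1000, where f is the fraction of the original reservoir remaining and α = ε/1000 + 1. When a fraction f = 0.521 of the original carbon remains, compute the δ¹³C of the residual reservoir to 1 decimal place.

Rayleigh residual: δ_res = (δ₀ + 1000)·f^(α−1) − 1000
α = ε/1000 + 1 = 1.03560, so α − 1 = 0.03560
f^(α−1) = 0.521^(0.03560) = 0.977056
δ_res = (-27.1 + 1000) × 0.977056 − 1000 = 950.578 − 1000 = -49.42 permil

-49.4 permil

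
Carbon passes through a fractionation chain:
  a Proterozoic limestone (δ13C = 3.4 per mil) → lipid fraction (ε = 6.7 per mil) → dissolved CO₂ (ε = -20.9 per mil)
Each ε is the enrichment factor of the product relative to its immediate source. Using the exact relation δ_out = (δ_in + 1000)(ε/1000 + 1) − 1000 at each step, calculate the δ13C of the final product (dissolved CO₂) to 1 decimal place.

-11.0 per mil

step 1: δ = (3.40 + 1000)·(6.7/1000 + 1) − 1000 = 10.12 per mil
step 2: δ = (10.12 + 1000)·(-20.9/1000 + 1) − 1000 = -10.99 per mil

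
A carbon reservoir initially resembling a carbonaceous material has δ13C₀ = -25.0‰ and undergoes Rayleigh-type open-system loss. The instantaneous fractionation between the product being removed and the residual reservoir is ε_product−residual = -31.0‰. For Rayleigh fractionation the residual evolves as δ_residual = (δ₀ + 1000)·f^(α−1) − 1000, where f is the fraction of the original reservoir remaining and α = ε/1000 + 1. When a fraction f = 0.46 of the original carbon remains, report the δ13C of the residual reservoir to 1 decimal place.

-1.2‰

Rayleigh residual: δ_res = (δ₀ + 1000)·f^(α−1) − 1000
α = ε/1000 + 1 = 0.96900, so α − 1 = -0.03100
f^(α−1) = 0.46^(-0.03100) = 1.024364
δ_res = (-25.0 + 1000) × 1.024364 − 1000 = 998.755 − 1000 = -1.24‰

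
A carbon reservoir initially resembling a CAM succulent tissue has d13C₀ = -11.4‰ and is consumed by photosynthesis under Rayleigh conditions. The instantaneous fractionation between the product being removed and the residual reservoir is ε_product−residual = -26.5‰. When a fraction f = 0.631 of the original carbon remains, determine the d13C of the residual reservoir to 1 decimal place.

0.7‰

Rayleigh residual: δ_res = (δ₀ + 1000)·f^(α−1) − 1000
α = ε/1000 + 1 = 0.97350, so α − 1 = -0.02650
f^(α−1) = 0.631^(-0.02650) = 1.012277
δ_res = (-11.4 + 1000) × 1.012277 − 1000 = 1000.737 − 1000 = 0.74‰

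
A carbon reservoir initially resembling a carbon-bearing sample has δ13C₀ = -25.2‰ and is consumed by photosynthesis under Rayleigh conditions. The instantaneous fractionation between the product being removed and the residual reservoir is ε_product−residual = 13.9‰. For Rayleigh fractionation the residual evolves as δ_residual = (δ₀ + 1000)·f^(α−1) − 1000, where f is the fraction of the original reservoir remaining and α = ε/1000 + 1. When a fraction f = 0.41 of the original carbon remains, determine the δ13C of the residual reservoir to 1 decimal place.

Rayleigh residual: δ_res = (δ₀ + 1000)·f^(α−1) − 1000
α = ε/1000 + 1 = 1.01390, so α − 1 = 0.01390
f^(α−1) = 0.41^(0.01390) = 0.987683
δ_res = (-25.2 + 1000) × 0.987683 − 1000 = 962.794 − 1000 = -37.21‰

-37.2‰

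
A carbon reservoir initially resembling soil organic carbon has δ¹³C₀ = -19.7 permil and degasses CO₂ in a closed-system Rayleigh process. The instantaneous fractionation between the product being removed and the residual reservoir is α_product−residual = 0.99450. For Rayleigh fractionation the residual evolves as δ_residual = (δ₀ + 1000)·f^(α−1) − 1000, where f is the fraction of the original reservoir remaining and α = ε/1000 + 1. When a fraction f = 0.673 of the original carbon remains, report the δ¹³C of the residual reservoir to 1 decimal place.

-17.6 permil

Rayleigh residual: δ_res = (δ₀ + 1000)·f^(α−1) − 1000
α − 1 = -0.00550
f^(α−1) = 0.673^(-0.00550) = 1.002180
δ_res = (-19.7 + 1000) × 1.002180 − 1000 = 982.437 − 1000 = -17.56 permil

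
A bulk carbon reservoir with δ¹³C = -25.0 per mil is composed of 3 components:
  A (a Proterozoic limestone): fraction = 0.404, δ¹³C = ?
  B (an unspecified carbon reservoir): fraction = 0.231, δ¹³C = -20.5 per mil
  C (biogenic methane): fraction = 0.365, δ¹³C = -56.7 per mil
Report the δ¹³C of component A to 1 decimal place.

Isotope mass balance: δ_bulk = Σ fᵢ·δᵢ.
-25.0 = 0.404×δ_A + 0.231×(-20.5) + 0.365×(-56.7)
0.404·δ_A = -25.0 − (-25.431) = 0.431
δ_A = 0.431 / 0.404 = 1.07 per mil

1.1 per mil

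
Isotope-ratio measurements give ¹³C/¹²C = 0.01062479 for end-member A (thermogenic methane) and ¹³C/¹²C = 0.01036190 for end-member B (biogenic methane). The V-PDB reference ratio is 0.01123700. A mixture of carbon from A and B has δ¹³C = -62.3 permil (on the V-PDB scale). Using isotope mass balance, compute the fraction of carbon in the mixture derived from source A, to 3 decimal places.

δ_A = (0.01062479/0.01123700 − 1)×1000 = (0.945518 − 1)×1000 = -54.482 permil
δ_B = (0.01036190/0.01123700 − 1)×1000 = (0.922123 − 1)×1000 = -77.877 permil
f_A = (δ_mix − δ_B)/(δ_A − δ_B) = (-62.3 − (-77.877))/(-54.482 − (-77.877))
f_A = 15.577 / 23.395 = 0.6658

0.666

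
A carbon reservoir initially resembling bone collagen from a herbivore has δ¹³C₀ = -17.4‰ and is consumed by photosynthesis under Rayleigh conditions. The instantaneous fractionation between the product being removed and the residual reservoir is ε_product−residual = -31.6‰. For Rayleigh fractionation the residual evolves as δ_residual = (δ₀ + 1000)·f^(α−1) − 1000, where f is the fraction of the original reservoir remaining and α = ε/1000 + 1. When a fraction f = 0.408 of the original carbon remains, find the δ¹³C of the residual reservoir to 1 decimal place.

10.8‰

Rayleigh residual: δ_res = (δ₀ + 1000)·f^(α−1) − 1000
α = ε/1000 + 1 = 0.96840, so α − 1 = -0.03160
f^(α−1) = 0.408^(-0.03160) = 1.028734
δ_res = (-17.4 + 1000) × 1.028734 − 1000 = 1010.834 − 1000 = 10.83‰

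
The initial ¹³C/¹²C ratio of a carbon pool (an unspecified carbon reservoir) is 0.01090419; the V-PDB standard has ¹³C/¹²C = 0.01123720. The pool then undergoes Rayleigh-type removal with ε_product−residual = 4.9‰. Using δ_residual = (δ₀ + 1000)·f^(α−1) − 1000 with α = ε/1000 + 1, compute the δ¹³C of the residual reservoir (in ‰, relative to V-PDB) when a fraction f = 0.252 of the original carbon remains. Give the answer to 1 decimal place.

-36.2‰

δ₀ = (0.01090419/0.01123720 − 1)×1000 = (0.970365 − 1)×1000 = -29.635‰
α − 1 = ε/1000 = 0.0049
f^(α−1) = 0.252^(0.0049) = 0.993269
δ_res = (-29.635 + 1000) × 0.993269 − 1000 = 963.834 − 1000 = -36.17‰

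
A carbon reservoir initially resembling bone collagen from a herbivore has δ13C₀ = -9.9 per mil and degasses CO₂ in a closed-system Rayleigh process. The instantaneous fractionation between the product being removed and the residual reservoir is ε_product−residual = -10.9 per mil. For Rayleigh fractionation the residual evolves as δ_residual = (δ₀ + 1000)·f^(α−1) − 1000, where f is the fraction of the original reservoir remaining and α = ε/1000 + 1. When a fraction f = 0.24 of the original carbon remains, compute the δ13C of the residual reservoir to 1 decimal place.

Rayleigh residual: δ_res = (δ₀ + 1000)·f^(α−1) − 1000
α = ε/1000 + 1 = 0.98910, so α − 1 = -0.01090
f^(α−1) = 0.24^(-0.01090) = 1.015677
δ_res = (-9.9 + 1000) × 1.015677 − 1000 = 1005.622 − 1000 = 5.62 per mil

5.6 per mil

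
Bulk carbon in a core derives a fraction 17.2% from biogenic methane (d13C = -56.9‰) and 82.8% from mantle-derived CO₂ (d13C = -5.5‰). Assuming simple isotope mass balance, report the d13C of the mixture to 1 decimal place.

-14.3‰

δ_mix = f_A·δ_A + f_B·δ_B
δ_mix = 0.172 × (-56.9) + 0.828 × (-5.5)
δ_mix = -9.79 + -4.55 = -14.34‰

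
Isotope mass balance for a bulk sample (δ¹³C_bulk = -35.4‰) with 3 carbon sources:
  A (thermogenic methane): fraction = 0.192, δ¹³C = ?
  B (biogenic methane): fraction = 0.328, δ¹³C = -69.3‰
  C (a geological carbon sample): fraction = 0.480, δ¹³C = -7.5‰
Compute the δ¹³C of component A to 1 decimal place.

-47.2‰

Isotope mass balance: δ_bulk = Σ fᵢ·δᵢ.
-35.4 = 0.192×δ_A + 0.328×(-69.3) + 0.480×(-7.5)
0.192·δ_A = -35.4 − (-26.330) = -9.070
δ_A = -9.070 / 0.192 = -47.24‰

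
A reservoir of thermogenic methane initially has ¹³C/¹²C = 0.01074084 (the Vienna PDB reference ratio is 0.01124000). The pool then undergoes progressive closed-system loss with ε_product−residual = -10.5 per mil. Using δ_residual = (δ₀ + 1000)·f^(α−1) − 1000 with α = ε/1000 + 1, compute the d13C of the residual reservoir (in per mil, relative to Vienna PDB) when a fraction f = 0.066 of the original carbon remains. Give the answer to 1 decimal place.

δ₀ = (0.01074084/0.01124000 − 1)×1000 = (0.955591 − 1)×1000 = -44.409 per mil
α − 1 = ε/1000 = -0.0105
f^(α−1) = 0.066^(-0.0105) = 1.028951
δ_res = (-44.409 + 1000) × 1.028951 − 1000 = 983.256 − 1000 = -16.74 per mil

-16.7 per mil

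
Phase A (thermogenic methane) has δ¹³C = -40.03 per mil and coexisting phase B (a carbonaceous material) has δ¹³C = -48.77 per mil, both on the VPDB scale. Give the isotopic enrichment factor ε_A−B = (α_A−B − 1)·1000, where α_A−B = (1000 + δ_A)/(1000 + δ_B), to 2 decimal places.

9.19 per mil

α_A−B = (1000 + -40.03) / (1000 + -48.77) = 959.97 / 951.23 = 1.009188
ε_A−B = (1.009188 − 1) × 1000 = 9.188 per mil
(The approximation ε ≈ δ_A − δ_B would give 8.74 per mil.)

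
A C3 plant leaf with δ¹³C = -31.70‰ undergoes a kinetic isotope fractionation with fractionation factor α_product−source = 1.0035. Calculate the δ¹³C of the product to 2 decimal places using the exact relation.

δ_product = (δ_source + 1000)·α − 1000
δ_product = (-31.70 + 1000) × 1.0035 − 1000
δ_product = 971.689 − 1000 = -28.311‰

-28.31‰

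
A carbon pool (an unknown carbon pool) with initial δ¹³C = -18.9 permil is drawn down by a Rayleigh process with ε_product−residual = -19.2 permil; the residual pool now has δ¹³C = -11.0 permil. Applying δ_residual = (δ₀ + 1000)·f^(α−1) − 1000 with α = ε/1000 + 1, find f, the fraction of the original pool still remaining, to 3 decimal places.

0.659

α − 1 = ε/1000 = -0.0192
(δ_res + 1000)/(δ₀ + 1000) = (-11.0 + 1000)/(-18.9 + 1000) = 989.0/981.1 = 1.008052
f = 1.008052^(1/-0.0192) = exp(ln(1.008052)/-0.0192) = exp(0.00802/-0.0192)
f = exp(-0.4177) = 0.6586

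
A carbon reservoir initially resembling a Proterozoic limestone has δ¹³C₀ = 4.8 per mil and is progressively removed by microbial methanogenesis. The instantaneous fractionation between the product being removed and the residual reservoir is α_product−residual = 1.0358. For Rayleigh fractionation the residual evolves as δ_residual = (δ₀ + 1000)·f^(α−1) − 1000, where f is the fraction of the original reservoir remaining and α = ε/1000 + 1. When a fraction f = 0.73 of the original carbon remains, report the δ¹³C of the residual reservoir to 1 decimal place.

Rayleigh residual: δ_res = (δ₀ + 1000)·f^(α−1) − 1000
α − 1 = 0.03580
f^(α−1) = 0.73^(0.03580) = 0.988797
δ_res = (4.8 + 1000) × 0.988797 − 1000 = 993.543 − 1000 = -6.46 per mil

-6.5 per mil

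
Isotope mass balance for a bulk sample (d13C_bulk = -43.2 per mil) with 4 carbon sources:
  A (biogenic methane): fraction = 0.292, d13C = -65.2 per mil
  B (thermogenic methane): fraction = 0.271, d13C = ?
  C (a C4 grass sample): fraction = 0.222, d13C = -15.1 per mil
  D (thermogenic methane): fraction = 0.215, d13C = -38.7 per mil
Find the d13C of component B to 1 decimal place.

Isotope mass balance: δ_bulk = Σ fᵢ·δᵢ.
-43.2 = 0.292×(-65.2) + 0.271×δ_B + 0.222×(-15.1) + 0.215×(-38.7)
0.271·δ_B = -43.2 − (-30.711) = -12.489
δ_B = -12.489 / 0.271 = -46.08 per mil

-46.1 per mil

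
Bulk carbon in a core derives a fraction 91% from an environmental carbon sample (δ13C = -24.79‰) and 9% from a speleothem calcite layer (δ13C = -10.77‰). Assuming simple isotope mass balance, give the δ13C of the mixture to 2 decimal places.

δ_mix = f_A·δ_A + f_B·δ_B
δ_mix = 0.91 × (-24.79) + 0.09 × (-10.77)
δ_mix = -22.559 + -0.969 = -23.528‰

-23.53‰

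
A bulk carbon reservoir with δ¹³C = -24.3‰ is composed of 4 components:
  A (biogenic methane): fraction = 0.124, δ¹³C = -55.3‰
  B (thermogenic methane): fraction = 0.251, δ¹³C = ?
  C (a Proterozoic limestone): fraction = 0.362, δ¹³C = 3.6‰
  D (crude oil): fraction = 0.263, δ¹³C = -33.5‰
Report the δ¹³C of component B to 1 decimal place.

Isotope mass balance: δ_bulk = Σ fᵢ·δᵢ.
-24.3 = 0.124×(-55.3) + 0.251×δ_B + 0.362×(3.6) + 0.263×(-33.5)
0.251·δ_B = -24.3 − (-14.365) = -9.935
δ_B = -9.935 / 0.251 = -39.58‰

-39.6‰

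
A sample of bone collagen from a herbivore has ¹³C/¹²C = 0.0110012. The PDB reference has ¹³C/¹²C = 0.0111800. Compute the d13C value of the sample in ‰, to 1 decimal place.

d13C = (R_sample / R_standard − 1) × 1000
R_sample / R_standard = 0.0110012 / 0.0111800 = 0.984007
d13C = (0.984007 − 1) × 1000 = -15.99‰

-16.0‰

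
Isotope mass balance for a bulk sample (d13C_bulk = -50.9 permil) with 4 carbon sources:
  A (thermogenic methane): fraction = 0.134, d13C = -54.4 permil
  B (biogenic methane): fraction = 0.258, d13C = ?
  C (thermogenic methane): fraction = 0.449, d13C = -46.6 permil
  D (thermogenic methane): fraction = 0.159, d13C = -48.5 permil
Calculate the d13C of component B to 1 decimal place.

-58.0 permil

Isotope mass balance: δ_bulk = Σ fᵢ·δᵢ.
-50.9 = 0.134×(-54.4) + 0.258×δ_B + 0.449×(-46.6) + 0.159×(-48.5)
0.258·δ_B = -50.9 − (-35.925) = -14.975
δ_B = -14.975 / 0.258 = -58.04 permil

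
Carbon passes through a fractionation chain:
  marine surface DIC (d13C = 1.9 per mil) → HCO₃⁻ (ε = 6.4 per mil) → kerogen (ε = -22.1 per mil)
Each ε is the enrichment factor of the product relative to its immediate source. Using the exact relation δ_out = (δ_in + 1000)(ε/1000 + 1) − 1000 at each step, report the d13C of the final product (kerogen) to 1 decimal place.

step 1: δ = (1.90 + 1000)·(6.4/1000 + 1) − 1000 = 8.31 per mil
step 2: δ = (8.31 + 1000)·(-22.1/1000 + 1) − 1000 = -13.97 per mil

-14.0 per mil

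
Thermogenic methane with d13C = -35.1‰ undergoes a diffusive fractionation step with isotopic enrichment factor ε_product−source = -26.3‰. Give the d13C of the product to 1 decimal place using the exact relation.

To first order, δ_product ≈ δ_source + ε = -61.4‰.
Exactly, δ_product = (δ_source + 1000)·(ε/1000 + 1) − 1000.
δ_product = (-35.1 + 1000) × (-26.3/1000 + 1) − 1000
δ_product = -60.48‰

-60.5‰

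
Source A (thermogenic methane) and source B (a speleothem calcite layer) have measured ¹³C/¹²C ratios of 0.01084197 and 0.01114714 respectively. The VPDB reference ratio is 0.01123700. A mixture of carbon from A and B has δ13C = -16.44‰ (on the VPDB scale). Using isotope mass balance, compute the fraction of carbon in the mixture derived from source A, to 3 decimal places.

0.311

δ_A = (0.01084197/0.01123700 − 1)×1000 = (0.964846 − 1)×1000 = -35.154‰
δ_B = (0.01114714/0.01123700 − 1)×1000 = (0.992003 − 1)×1000 = -7.997‰
f_A = (δ_mix − δ_B)/(δ_A − δ_B) = (-16.44 − (-7.997))/(-35.154 − (-7.997))
f_A = -8.443 / -27.158 = 0.3109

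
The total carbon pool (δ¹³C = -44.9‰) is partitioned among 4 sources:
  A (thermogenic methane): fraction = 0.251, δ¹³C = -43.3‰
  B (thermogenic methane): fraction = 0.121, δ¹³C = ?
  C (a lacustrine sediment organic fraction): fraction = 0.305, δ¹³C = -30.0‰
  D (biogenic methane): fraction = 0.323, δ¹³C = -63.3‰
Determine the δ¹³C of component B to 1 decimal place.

Isotope mass balance: δ_bulk = Σ fᵢ·δᵢ.
-44.9 = 0.251×(-43.3) + 0.121×δ_B + 0.305×(-30.0) + 0.323×(-63.3)
0.121·δ_B = -44.9 − (-40.464) = -4.436
δ_B = -4.436 / 0.121 = -36.66‰

-36.7‰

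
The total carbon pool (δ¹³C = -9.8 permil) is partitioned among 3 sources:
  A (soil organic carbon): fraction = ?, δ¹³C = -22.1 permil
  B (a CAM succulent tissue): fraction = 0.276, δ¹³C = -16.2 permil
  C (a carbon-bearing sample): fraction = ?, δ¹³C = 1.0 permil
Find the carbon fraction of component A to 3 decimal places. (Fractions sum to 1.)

Let f_A and f_C be the unknown fractions; fractions sum to 1 so f_A + f_C = 0.724.
Mass balance: Σ fᵢ·δᵢ = δ_bulk ⇒ f_A·(-22.1) + f_C·(1.0) = -9.8 − (-4.471) = -5.329
Substitute f_C = 0.724 − f_A:
f_A·(-22.1 − 1.0) = -5.329 − 0.724×(1.0) = -6.053
f_A = -6.053 / -23.1 = 0.2620

0.262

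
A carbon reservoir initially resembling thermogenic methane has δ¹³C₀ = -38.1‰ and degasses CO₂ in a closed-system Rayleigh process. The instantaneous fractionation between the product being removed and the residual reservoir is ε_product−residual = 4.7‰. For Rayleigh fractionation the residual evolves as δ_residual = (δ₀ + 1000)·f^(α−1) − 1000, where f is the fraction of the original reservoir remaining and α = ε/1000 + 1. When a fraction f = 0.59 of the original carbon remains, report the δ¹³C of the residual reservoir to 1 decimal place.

Rayleigh residual: δ_res = (δ₀ + 1000)·f^(α−1) − 1000
α = ε/1000 + 1 = 1.00470, so α − 1 = 0.00470
f^(α−1) = 0.59^(0.00470) = 0.997523
δ_res = (-38.1 + 1000) × 0.997523 − 1000 = 959.518 − 1000 = -40.48‰

-40.5‰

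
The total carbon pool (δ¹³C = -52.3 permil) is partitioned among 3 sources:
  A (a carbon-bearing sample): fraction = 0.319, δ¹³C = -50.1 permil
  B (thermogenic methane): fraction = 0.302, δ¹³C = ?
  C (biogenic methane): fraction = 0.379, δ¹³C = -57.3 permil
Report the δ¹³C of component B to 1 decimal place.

Isotope mass balance: δ_bulk = Σ fᵢ·δᵢ.
-52.3 = 0.319×(-50.1) + 0.302×δ_B + 0.379×(-57.3)
0.302·δ_B = -52.3 − (-37.699) = -14.601
δ_B = -14.601 / 0.302 = -48.35 permil

-48.3 permil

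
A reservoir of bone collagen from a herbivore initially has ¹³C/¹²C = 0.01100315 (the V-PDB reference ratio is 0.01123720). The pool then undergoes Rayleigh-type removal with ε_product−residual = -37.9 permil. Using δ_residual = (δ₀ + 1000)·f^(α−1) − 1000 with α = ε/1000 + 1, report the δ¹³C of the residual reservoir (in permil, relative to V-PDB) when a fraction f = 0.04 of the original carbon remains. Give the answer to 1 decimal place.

106.2 permil

δ₀ = (0.01100315/0.01123720 − 1)×1000 = (0.979172 − 1)×1000 = -20.828 permil
α − 1 = ε/1000 = -0.0379
f^(α−1) = 0.04^(-0.0379) = 1.129749
δ_res = (-20.828 + 1000) × 1.129749 − 1000 = 1106.218 − 1000 = 106.22 permil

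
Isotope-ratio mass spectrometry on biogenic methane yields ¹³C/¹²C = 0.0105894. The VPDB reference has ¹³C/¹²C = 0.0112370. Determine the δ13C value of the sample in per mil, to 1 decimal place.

δ13C = (R_sample / R_standard − 1) × 1000
R_sample / R_standard = 0.0105894 / 0.0112370 = 0.942369
δ13C = (0.942369 − 1) × 1000 = -57.63 per mil

-57.6 per mil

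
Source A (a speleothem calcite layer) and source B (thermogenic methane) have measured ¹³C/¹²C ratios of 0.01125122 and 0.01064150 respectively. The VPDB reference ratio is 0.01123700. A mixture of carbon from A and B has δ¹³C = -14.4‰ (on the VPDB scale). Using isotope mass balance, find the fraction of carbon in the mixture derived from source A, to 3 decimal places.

0.711

δ_A = (0.01125122/0.01123700 − 1)×1000 = (1.001265 − 1)×1000 = 1.265‰
δ_B = (0.01064150/0.01123700 − 1)×1000 = (0.947005 − 1)×1000 = -52.995‰
f_A = (δ_mix − δ_B)/(δ_A − δ_B) = (-14.4 − (-52.995))/(1.265 − (-52.995))
f_A = 38.595 / 54.260 = 0.7113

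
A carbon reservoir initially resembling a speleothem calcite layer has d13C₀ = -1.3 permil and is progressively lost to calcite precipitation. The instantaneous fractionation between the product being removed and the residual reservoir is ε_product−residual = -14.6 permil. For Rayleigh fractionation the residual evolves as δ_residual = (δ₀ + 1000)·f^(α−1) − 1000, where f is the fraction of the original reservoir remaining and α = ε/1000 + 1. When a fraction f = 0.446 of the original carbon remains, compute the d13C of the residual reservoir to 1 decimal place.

Rayleigh residual: δ_res = (δ₀ + 1000)·f^(α−1) − 1000
α = ε/1000 + 1 = 0.98540, so α − 1 = -0.01460
f^(α−1) = 0.446^(-0.01460) = 1.011858
δ_res = (-1.3 + 1000) × 1.011858 − 1000 = 1010.543 − 1000 = 10.54 permil

10.5 permil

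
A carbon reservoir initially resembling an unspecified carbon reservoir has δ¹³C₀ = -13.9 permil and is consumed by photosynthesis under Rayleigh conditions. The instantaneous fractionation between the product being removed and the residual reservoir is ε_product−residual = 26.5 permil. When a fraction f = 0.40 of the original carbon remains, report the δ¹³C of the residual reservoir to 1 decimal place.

-37.6 permil

Rayleigh residual: δ_res = (δ₀ + 1000)·f^(α−1) − 1000
α = ε/1000 + 1 = 1.02650, so α − 1 = 0.02650
f^(α−1) = 0.40^(0.02650) = 0.976011
δ_res = (-13.9 + 1000) × 0.976011 − 1000 = 962.444 − 1000 = -37.56 permil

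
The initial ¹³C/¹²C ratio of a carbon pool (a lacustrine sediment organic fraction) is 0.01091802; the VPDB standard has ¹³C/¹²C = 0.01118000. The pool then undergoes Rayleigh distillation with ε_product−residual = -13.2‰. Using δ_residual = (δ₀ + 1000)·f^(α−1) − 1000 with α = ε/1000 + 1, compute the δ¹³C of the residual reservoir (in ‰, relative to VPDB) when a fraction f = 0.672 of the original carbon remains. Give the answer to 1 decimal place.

-18.3‰

δ₀ = (0.01091802/0.01118000 − 1)×1000 = (0.976567 − 1)×1000 = -23.433‰
α − 1 = ε/1000 = -0.0132
f^(α−1) = 0.672^(-0.0132) = 1.005261
δ_res = (-23.433 + 1000) × 1.005261 − 1000 = 981.705 − 1000 = -18.30‰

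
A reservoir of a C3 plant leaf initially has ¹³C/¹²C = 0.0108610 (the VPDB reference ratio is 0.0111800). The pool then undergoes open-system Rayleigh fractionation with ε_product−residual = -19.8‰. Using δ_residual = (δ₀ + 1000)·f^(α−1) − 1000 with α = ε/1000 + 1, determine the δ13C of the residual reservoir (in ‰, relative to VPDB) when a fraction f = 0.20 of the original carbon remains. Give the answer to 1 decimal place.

2.9‰

δ₀ = (0.0108610/0.0111800 − 1)×1000 = (0.971467 − 1)×1000 = -28.533‰
α − 1 = ε/1000 = -0.0198
f^(α−1) = 0.20^(-0.0198) = 1.032380
δ_res = (-28.533 + 1000) × 1.032380 − 1000 = 1002.923 − 1000 = 2.92‰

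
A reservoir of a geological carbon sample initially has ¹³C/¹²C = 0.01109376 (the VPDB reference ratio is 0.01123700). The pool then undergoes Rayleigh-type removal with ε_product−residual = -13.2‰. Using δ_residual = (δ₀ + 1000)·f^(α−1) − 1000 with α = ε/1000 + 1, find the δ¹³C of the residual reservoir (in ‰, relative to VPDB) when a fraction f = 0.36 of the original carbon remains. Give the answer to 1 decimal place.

δ₀ = (0.01109376/0.01123700 − 1)×1000 = (0.987253 − 1)×1000 = -12.747‰
α − 1 = ε/1000 = -0.0132
f^(α−1) = 0.36^(-0.0132) = 1.013577
δ_res = (-12.747 + 1000) × 1.013577 − 1000 = 1000.657 − 1000 = 0.66‰

0.7‰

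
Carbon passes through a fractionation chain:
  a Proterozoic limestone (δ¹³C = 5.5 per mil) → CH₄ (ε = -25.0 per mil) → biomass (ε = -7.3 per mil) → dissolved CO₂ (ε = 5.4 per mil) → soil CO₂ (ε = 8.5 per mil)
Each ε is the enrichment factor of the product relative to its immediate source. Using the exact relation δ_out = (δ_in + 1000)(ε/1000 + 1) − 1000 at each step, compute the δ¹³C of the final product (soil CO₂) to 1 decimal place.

-13.2 per mil

step 1: δ = (5.50 + 1000)·(-25.0/1000 + 1) − 1000 = -19.64 per mil
step 2: δ = (-19.64 + 1000)·(-7.3/1000 + 1) − 1000 = -26.79 per mil
step 3: δ = (-26.79 + 1000)·(5.4/1000 + 1) − 1000 = -21.54 per mil
step 4: δ = (-21.54 + 1000)·(8.5/1000 + 1) − 1000 = -13.22 per mil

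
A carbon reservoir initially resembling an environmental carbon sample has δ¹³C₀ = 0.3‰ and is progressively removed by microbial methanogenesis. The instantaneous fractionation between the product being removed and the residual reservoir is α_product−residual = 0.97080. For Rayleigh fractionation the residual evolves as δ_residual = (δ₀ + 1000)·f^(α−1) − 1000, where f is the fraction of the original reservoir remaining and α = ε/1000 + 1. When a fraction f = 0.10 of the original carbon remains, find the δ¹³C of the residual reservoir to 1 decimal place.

69.9‰

Rayleigh residual: δ_res = (δ₀ + 1000)·f^(α−1) − 1000
α − 1 = -0.02920
f^(α−1) = 0.10^(-0.02920) = 1.069547
δ_res = (0.3 + 1000) × 1.069547 − 1000 = 1069.868 − 1000 = 69.87‰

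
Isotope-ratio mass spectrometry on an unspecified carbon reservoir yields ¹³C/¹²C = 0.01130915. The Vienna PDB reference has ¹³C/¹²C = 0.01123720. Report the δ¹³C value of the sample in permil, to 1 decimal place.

6.4 permil

δ¹³C = (R_sample / R_standard − 1) × 1000
R_sample / R_standard = 0.01130915 / 0.01123720 = 1.006403
δ¹³C = (1.006403 − 1) × 1000 = 6.40 permil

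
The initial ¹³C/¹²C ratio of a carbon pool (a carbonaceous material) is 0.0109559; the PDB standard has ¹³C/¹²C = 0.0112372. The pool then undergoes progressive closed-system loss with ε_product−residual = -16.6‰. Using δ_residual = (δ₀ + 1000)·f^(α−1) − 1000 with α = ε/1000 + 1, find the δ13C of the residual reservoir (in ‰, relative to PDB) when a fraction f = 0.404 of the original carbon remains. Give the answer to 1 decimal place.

δ₀ = (0.0109559/0.0112372 − 1)×1000 = (0.974967 − 1)×1000 = -25.033‰
α − 1 = ε/1000 = -0.0166
f^(α−1) = 0.404^(-0.0166) = 1.015159
δ_res = (-25.033 + 1000) × 1.015159 − 1000 = 989.747 − 1000 = -10.25‰

-10.3‰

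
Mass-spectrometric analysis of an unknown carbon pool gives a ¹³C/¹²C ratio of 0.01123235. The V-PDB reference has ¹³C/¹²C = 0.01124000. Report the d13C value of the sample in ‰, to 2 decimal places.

d13C = (R_sample / R_standard − 1) × 1000
R_sample / R_standard = 0.01123235 / 0.01124000 = 0.999319
d13C = (0.999319 − 1) × 1000 = -0.681‰

-0.68‰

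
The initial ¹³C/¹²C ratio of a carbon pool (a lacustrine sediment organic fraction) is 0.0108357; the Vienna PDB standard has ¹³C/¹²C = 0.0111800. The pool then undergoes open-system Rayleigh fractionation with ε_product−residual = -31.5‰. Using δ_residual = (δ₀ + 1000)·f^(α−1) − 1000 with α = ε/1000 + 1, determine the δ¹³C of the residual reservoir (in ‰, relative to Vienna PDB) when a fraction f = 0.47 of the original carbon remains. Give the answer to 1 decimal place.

-7.5‰

δ₀ = (0.0108357/0.0111800 − 1)×1000 = (0.969204 − 1)×1000 = -30.796‰
α − 1 = ε/1000 = -0.0315
f^(α−1) = 0.47^(-0.0315) = 1.024068
δ_res = (-30.796 + 1000) × 1.024068 − 1000 = 992.531 − 1000 = -7.47‰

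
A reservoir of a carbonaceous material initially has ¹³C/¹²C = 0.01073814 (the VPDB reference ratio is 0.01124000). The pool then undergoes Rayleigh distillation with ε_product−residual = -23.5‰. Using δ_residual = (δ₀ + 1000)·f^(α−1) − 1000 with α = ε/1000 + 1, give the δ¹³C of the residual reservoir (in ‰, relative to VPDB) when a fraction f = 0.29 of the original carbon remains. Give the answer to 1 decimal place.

δ₀ = (0.01073814/0.01124000 − 1)×1000 = (0.955351 − 1)×1000 = -44.649‰
α − 1 = ε/1000 = -0.0235
f^(α−1) = 0.29^(-0.0235) = 1.029517
δ_res = (-44.649 + 1000) × 1.029517 − 1000 = 983.550 − 1000 = -16.45‰

-16.5‰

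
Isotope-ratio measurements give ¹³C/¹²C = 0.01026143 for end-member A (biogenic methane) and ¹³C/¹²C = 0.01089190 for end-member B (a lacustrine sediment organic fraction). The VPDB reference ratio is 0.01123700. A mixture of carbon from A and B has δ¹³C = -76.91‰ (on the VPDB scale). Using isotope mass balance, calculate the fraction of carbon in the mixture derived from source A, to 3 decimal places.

0.823

δ_A = (0.01026143/0.01123700 − 1)×1000 = (0.913182 − 1)×1000 = -86.818‰
δ_B = (0.01089190/0.01123700 − 1)×1000 = (0.969289 − 1)×1000 = -30.711‰
f_A = (δ_mix − δ_B)/(δ_A − δ_B) = (-76.91 − (-30.711))/(-86.818 − (-30.711))
f_A = -46.199 / -56.107 = 0.8234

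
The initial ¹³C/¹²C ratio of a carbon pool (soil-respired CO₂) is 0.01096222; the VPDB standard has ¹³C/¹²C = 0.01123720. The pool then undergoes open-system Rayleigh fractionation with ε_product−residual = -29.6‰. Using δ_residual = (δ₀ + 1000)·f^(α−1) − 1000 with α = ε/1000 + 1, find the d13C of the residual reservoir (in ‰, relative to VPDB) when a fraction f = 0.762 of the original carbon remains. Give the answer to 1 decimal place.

-16.6‰

δ₀ = (0.01096222/0.01123720 − 1)×1000 = (0.975529 − 1)×1000 = -24.471‰
α − 1 = ε/1000 = -0.0296
f^(α−1) = 0.762^(-0.0296) = 1.008078
δ_res = (-24.471 + 1000) × 1.008078 − 1000 = 983.410 − 1000 = -16.59‰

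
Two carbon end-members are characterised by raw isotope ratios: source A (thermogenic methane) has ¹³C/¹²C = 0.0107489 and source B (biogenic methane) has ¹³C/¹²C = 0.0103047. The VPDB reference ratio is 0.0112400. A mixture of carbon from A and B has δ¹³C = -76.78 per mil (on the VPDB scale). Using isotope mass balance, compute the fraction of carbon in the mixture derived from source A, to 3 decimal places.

δ_A = (0.0107489/0.0112400 − 1)×1000 = (0.956308 − 1)×1000 = -43.692 per mil
δ_B = (0.0103047/0.0112400 − 1)×1000 = (0.916788 − 1)×1000 = -83.212 per mil
f_A = (δ_mix − δ_B)/(δ_A − δ_B) = (-76.78 − (-83.212))/(-43.692 − (-83.212))
f_A = 6.432 / 39.520 = 0.1627

0.163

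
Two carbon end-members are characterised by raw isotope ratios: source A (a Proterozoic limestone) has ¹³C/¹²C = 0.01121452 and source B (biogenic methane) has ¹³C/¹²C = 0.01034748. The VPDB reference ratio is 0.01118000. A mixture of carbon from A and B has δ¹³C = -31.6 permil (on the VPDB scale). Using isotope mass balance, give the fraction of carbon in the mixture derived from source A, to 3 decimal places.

δ_A = (0.01121452/0.01118000 − 1)×1000 = (1.003088 − 1)×1000 = 3.088 permil
δ_B = (0.01034748/0.01118000 − 1)×1000 = (0.925535 − 1)×1000 = -74.465 permil
f_A = (δ_mix − δ_B)/(δ_A − δ_B) = (-31.6 − (-74.465))/(3.088 − (-74.465))
f_A = 42.865 / 77.553 = 0.5527

0.553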